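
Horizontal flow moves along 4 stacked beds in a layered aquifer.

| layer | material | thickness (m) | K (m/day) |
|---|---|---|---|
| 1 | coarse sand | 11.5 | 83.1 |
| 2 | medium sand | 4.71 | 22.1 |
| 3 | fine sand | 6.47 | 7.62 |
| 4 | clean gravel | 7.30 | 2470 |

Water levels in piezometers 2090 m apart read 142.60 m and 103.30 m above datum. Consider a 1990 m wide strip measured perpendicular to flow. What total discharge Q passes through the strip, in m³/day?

716000

Flow is parallel to layering, so each bed carries its own Darcy discharge and the transmissivities add.
Σ(K_i·b_i) = 83.1×11.5 + 22.1×4.71 + 7.62×6.47 + 2470×7.30 = 19140 m²/day.
Hydraulic gradient i = (142.60 − 103.30) / 2090 = 39.3 / 2090 = 0.01880.
Q = Σ(K_i·b_i) · W · i = 19140 × 1990 × 0.01880 = 7.162e+05 m³/day.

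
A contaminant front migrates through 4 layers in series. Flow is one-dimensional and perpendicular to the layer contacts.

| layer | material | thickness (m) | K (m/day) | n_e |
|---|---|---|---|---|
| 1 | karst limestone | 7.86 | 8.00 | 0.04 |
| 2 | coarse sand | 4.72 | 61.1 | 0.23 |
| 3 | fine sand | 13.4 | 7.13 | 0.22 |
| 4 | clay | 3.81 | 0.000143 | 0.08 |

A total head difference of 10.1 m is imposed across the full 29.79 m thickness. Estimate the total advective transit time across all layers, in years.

With flow normal to the layers, continuity requires the same specific discharge q through every layer.
Σ(b_i/K_i) = 7.86/8.00 + 4.72/61.1 + 13.4/7.13 + 3.81/0.000143 = 26646 d.
q = Δh / Σ(b_i/K_i) = 10.1 / 26646 = 0.0003790 m/day.
In each layer the seepage velocity is v_i = q/n_i, so the layer transit time is t_i = b_i·n_i / q:
  layer 1 (karst limestone): t_1 = 7.86 × 0.04 / 0.0003790 = 829.5 d
  layer 2 (coarse sand): t_2 = 4.72 × 0.23 / 0.0003790 = 2864 d
  layer 3 (fine sand): t_3 = 13.4 × 0.22 / 0.0003790 = 7778 d
  layer 4 (clay): t_4 = 3.81 × 0.08 / 0.0003790 = 804.1 d
Total t = Σ t_i = 12275 days = 33.61 years.

33.6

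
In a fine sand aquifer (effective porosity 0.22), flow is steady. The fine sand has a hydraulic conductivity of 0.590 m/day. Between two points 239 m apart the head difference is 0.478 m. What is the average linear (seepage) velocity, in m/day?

Hydraulic gradient i = Δh / L = 0.478 / 239 = 0.002000.
Darcy flux q = K · i = 0.5900 × 0.002000 = 0.001180 m/day.
Seepage velocity v = q / n_e = 0.001180 / 0.22 = 0.005364 m/day.

0.00536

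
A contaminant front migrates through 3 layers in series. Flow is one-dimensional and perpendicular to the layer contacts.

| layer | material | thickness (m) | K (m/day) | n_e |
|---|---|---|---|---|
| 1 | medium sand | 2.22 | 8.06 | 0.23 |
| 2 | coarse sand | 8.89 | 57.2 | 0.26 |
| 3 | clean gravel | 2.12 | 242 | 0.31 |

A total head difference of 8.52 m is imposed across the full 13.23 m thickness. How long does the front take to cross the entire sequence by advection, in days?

0.180

With flow normal to the layers, continuity requires the same specific discharge q through every layer.
Σ(b_i/K_i) = 2.22/8.06 + 8.89/57.2 + 2.12/242 = 0.4396 d.
q = Δh / Σ(b_i/K_i) = 8.52 / 0.4396 = 19.38 m/day.
In each layer the seepage velocity is v_i = q/n_i, so the layer transit time is t_i = b_i·n_i / q:
  layer 1 (medium sand): t_1 = 2.22 × 0.23 / 19.38 = 0.02635 d
  layer 2 (coarse sand): t_2 = 8.89 × 0.26 / 19.38 = 0.1193 d
  layer 3 (clean gravel): t_3 = 2.12 × 0.31 / 19.38 = 0.03391 d
Total t = Σ t_i = 0.1795 days.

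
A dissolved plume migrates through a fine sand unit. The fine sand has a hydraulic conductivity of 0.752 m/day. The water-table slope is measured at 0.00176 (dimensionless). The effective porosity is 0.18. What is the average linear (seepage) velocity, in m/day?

Hydraulic gradient i = 0.00176.
Darcy flux q = K · i = 0.7520 × 0.001760 = 0.001324 m/day.
Seepage velocity v = q / n_e = 0.001324 / 0.18 = 0.007353 m/day.

0.00735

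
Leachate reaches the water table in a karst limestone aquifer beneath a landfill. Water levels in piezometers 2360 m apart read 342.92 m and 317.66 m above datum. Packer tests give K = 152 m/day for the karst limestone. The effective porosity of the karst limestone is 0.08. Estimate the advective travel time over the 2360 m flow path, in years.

0.318

Hydraulic gradient i = (342.92 − 317.66) / 2360 = 25.26 / 2360 = 0.01070.
Darcy flux q = K · i = 152.0 × 0.01070 = 1.627 m/day.
Seepage velocity v = q / n_e = 1.627 / 0.08 = 20.34 m/day.
Travel time t = L / v = 2360 / 20.34 = 116.0 days = 0.3177 years.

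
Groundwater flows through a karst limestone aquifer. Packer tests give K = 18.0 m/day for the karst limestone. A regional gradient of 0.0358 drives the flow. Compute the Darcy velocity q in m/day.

0.644

Hydraulic gradient i = 0.0358.
Specific discharge q = K · i = 18.00 × 0.03580 = 0.6444 m/day.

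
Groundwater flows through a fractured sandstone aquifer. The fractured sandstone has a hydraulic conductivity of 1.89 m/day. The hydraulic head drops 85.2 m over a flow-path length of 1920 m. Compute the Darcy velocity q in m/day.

0.0839

Hydraulic gradient i = Δh / L = 85.2 / 1920 = 0.04438.
Specific discharge q = K · i = 1.890 × 0.04438 = 0.08387 m/day.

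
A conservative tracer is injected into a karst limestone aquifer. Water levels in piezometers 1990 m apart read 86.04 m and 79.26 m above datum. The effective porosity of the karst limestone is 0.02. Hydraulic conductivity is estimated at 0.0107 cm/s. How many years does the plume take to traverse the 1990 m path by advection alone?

Convert K: 0.0107 cm/s × 864 = 9.245 m/day.
Hydraulic gradient i = (86.04 − 79.26) / 1990 = 6.78 / 1990 = 0.003407.
Darcy flux q = K · i = 9.245 × 0.003407 = 0.03150 m/day.
Seepage velocity v = q / n_e = 0.03150 / 0.02 = 1.575 m/day.
Travel time t = L / v = 1990 / 1.575 = 1264 days = 3.460 years.

3.46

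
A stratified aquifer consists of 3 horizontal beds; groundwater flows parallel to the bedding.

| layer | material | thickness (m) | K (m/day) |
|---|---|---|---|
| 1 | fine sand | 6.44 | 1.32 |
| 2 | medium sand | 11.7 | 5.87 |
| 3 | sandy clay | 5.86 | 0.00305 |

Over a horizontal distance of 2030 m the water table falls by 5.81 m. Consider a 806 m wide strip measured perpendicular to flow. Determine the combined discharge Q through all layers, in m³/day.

Flow is parallel to layering, so each bed carries its own Darcy discharge and the transmissivities add.
Σ(K_i·b_i) = 1.32×6.44 + 5.87×11.7 + 0.00305×5.86 = 77.20 m²/day.
Hydraulic gradient i = Δh / L = 5.81 / 2030 = 0.002862.
Q = Σ(K_i·b_i) · W · i = 77.20 × 806 × 0.002862 = 178.1 m³/day.

178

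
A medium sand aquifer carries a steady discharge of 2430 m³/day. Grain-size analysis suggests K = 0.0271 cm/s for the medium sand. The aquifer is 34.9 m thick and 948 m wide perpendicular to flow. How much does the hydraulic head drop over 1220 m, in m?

Convert K: 0.0271 cm/s × 864 = 23.41 m/day.
Cross-sectional area A = 948 × 34.9 = 33085 m².
From Q = K·A·i, i = Q / (K·A) = 2430 / (23.41 × 33085) = 0.003137.
Head loss Δh = i · L = 0.003137 × 1220 = 3.827 m.

3.83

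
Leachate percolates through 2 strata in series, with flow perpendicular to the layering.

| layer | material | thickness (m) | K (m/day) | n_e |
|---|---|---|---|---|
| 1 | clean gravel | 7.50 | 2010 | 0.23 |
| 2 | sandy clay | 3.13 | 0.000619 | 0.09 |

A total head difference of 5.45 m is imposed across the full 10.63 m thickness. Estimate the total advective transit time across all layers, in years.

With flow normal to the layers, continuity requires the same specific discharge q through every layer.
Σ(b_i/K_i) = 7.50/2010 + 3.13/0.000619 = 5057 d.
q = Δh / Σ(b_i/K_i) = 5.45 / 5057 = 0.001078 m/day.
In each layer the seepage velocity is v_i = q/n_i, so the layer transit time is t_i = b_i·n_i / q:
  layer 1 (clean gravel): t_1 = 7.50 × 0.23 / 0.001078 = 1600 d
  layer 2 (sandy clay): t_2 = 3.13 × 0.09 / 0.001078 = 261.4 d
Total t = Σ t_i = 1862 days = 5.097 years.

5.10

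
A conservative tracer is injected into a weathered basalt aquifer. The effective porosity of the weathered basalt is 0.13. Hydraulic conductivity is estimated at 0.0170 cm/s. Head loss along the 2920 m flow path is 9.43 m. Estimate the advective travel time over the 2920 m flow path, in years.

Convert K: 0.0170 cm/s × 864 = 14.69 m/day.
Hydraulic gradient i = Δh / L = 9.43 / 2920 = 0.003229.
Darcy flux q = K · i = 14.69 × 0.003229 = 0.04743 m/day.
Seepage velocity v = q / n_e = 0.04743 / 0.13 = 0.3649 m/day.
Travel time t = L / v = 2920 / 0.3649 = 8003 days = 21.91 years.

21.9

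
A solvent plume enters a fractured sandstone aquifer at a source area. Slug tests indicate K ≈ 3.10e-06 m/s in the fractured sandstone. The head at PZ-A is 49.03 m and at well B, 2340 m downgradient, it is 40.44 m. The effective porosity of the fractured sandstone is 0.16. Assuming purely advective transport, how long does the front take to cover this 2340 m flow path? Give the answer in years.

1040

Convert K: 3.10e-06 m/s × 86400 = 0.2678 m/day.
Hydraulic gradient i = (49.03 − 40.44) / 2340 = 8.59 / 2340 = 0.003671.
Darcy flux q = K · i = 0.2678 × 0.003671 = 0.0009832 m/day.
Seepage velocity v = q / n_e = 0.0009832 / 0.16 = 0.006145 m/day.
Travel time t = L / v = 2340 / 0.006145 = 3.808e+05 days = 1043 years.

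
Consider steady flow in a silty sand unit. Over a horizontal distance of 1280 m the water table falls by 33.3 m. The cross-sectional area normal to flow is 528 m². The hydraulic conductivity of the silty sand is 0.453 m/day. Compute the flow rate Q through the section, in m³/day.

Hydraulic gradient i = Δh / L = 33.3 / 1280 = 0.02602.
Darcy's law: Q = K · A · i = 0.4530 × 528.0 × 0.02602 = 6.223 m³/day.

6.22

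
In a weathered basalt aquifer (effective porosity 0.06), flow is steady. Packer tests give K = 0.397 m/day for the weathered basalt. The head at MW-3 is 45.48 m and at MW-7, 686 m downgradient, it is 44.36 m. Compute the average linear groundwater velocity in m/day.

Hydraulic gradient i = (45.48 − 44.36) / 686 = 1.12 / 686 = 0.001633.
Darcy flux q = K · i = 0.3970 × 0.001633 = 0.0006482 m/day.
Seepage velocity v = q / n_e = 0.0006482 / 0.06 = 0.01080 m/day.

0.0108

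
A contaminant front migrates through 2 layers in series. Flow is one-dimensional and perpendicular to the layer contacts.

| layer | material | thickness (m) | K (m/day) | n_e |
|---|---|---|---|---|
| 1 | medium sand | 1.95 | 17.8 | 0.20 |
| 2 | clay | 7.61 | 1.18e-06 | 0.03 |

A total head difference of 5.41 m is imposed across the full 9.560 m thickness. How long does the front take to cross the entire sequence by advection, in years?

2020

With flow normal to the layers, continuity requires the same specific discharge q through every layer.
Σ(b_i/K_i) = 1.95/17.8 + 7.61/1.18e-06 = 6.449e+06 d.
q = Δh / Σ(b_i/K_i) = 5.41 / 6.449e+06 = 8.389e-07 m/day.
In each layer the seepage velocity is v_i = q/n_i, so the layer transit time is t_i = b_i·n_i / q:
  layer 1 (medium sand): t_1 = 1.95 × 0.20 / 8.389e-07 = 4.649e+05 d
  layer 2 (clay): t_2 = 7.61 × 0.03 / 8.389e-07 = 2.722e+05 d
Total t = Σ t_i = 7.371e+05 days = 2018 years.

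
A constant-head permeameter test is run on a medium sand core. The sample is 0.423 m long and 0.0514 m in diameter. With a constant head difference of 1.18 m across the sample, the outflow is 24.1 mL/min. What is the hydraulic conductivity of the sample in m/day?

6.00

Cross-sectional area A = π·(d/2)² = π × (0.0514/2)² = 0.002075 m².
Convert discharge: 24.1 mL/min = 4.017e-07 m³/s.
Darcy's law rearranged: K = Q·L / (A·Δh) = 4.017e-07 × 0.423 / (0.002075 × 1.18) = 6.939e-05 m/s = 5.995 m/day.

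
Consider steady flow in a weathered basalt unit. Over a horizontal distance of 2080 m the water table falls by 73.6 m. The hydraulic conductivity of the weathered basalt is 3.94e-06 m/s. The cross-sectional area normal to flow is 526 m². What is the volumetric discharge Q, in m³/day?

Convert K: 3.94e-06 m/s × 86400 = 0.3404 m/day.
Hydraulic gradient i = Δh / L = 73.6 / 2080 = 0.03538.
Darcy's law: Q = K · A · i = 0.3404 × 526.0 × 0.03538 = 6.336 m³/day.

6.34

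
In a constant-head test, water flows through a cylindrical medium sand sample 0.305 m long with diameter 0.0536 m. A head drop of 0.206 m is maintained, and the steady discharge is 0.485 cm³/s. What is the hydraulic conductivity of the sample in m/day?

27.5

Cross-sectional area A = π·(d/2)² = π × (0.0536/2)² = 0.002256 m².
Convert discharge: 0.485 cm³/s = 4.850e-07 m³/s.
Darcy's law rearranged: K = Q·L / (A·Δh) = 4.850e-07 × 0.305 / (0.002256 × 0.206) = 0.0003182 m/s = 27.50 m/day.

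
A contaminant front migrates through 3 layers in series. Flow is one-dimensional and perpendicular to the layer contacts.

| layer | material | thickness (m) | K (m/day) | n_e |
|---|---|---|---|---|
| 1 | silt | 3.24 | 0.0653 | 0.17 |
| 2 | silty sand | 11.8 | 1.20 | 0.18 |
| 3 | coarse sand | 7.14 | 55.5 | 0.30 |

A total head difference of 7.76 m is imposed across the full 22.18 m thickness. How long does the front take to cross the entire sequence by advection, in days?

With flow normal to the layers, continuity requires the same specific discharge q through every layer.
Σ(b_i/K_i) = 3.24/0.0653 + 11.8/1.20 + 7.14/55.5 = 59.58 d.
q = Δh / Σ(b_i/K_i) = 7.76 / 59.58 = 0.1302 m/day.
In each layer the seepage velocity is v_i = q/n_i, so the layer transit time is t_i = b_i·n_i / q:
  layer 1 (silt): t_1 = 3.24 × 0.17 / 0.1302 = 4.229 d
  layer 2 (silty sand): t_2 = 11.8 × 0.18 / 0.1302 = 16.31 d
  layer 3 (coarse sand): t_3 = 7.14 × 0.30 / 0.1302 = 16.45 d
Total t = Σ t_i = 36.98 days.

37.0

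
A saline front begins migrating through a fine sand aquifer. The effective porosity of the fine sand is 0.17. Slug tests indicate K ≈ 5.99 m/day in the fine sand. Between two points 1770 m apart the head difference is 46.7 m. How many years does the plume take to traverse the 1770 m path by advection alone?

5.21

Hydraulic gradient i = Δh / L = 46.7 / 1770 = 0.02638.
Darcy flux q = K · i = 5.990 × 0.02638 = 0.1580 m/day.
Seepage velocity v = q / n_e = 0.1580 / 0.17 = 0.9297 m/day.
Travel time t = L / v = 1770 / 0.9297 = 1904 days = 5.213 years.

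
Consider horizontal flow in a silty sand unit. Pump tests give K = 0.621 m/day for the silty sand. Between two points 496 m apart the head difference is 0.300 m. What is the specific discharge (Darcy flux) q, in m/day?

0.000376

Hydraulic gradient i = Δh / L = 0.300 / 496 = 0.0006048.
Specific discharge q = K · i = 0.6210 × 0.0006048 = 0.0003756 m/day.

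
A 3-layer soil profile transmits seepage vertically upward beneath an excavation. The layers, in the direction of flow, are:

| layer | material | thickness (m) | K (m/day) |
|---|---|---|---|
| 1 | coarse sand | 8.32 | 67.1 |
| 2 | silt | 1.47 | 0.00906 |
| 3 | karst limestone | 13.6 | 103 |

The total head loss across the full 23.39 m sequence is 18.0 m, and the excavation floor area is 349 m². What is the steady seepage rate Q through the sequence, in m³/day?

Flow is perpendicular to layering, so the layers act in series and the equivalent K is the thickness-weighted harmonic mean.
Total thickness L = 8.32 + 1.47 + 13.6 = 23.39 m.
Σ(b_i/K_i) = 8.32/67.1 + 1.47/0.00906 + 13.6/103 = 162.5 d.
K_eq = L / Σ(b_i/K_i) = 23.39 / 162.5 = 0.1439 m/day.
Q = K_eq · A · (Δh/L) = 0.1439 × 349 × (18.0/23.39) = 38.66 m³/day.

38.7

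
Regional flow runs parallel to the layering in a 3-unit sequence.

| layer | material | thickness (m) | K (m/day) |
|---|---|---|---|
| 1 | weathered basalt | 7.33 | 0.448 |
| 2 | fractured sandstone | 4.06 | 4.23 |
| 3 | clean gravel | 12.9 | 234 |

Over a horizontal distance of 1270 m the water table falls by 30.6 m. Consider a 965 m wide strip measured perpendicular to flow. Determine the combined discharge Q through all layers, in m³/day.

70700

Flow is parallel to layering, so each bed carries its own Darcy discharge and the transmissivities add.
Σ(K_i·b_i) = 0.448×7.33 + 4.23×4.06 + 234×12.9 = 3039 m²/day.
Hydraulic gradient i = Δh / L = 30.6 / 1270 = 0.02409.
Q = Σ(K_i·b_i) · W · i = 3039 × 965 × 0.02409 = 70662 m³/day.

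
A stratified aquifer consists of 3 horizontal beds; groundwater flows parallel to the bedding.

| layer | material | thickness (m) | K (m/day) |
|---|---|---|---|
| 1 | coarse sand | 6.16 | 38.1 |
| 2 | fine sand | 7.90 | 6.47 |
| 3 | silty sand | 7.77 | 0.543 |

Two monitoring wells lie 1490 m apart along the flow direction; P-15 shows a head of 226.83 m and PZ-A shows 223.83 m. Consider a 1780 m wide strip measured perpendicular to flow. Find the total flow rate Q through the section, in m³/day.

1040

Flow is parallel to layering, so each bed carries its own Darcy discharge and the transmissivities add.
Σ(K_i·b_i) = 38.1×6.16 + 6.47×7.90 + 0.543×7.77 = 290.0 m²/day.
Hydraulic gradient i = (226.83 − 223.83) / 1490 = 3 / 1490 = 0.002013.
Q = Σ(K_i·b_i) · W · i = 290.0 × 1780 × 0.002013 = 1039 m³/day.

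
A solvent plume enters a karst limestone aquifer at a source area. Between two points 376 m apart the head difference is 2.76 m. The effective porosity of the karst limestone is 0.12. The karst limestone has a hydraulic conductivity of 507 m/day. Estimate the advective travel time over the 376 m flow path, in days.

12.1

Hydraulic gradient i = Δh / L = 2.76 / 376 = 0.007340.
Darcy flux q = K · i = 507.0 × 0.007340 = 3.722 m/day.
Seepage velocity v = q / n_e = 3.722 / 0.12 = 31.01 m/day.
Travel time t = L / v = 376 / 31.01 = 12.12 days.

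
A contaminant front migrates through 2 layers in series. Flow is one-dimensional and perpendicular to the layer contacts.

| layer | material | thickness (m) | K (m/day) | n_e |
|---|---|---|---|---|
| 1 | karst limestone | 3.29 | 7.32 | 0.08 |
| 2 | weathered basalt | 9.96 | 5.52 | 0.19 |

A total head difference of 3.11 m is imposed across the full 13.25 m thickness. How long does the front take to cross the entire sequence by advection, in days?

With flow normal to the layers, continuity requires the same specific discharge q through every layer.
Σ(b_i/K_i) = 3.29/7.32 + 9.96/5.52 = 2.254 d.
q = Δh / Σ(b_i/K_i) = 3.11 / 2.254 = 1.380 m/day.
In each layer the seepage velocity is v_i = q/n_i, so the layer transit time is t_i = b_i·n_i / q:
  layer 1 (karst limestone): t_1 = 3.29 × 0.08 / 1.380 = 0.1907 d
  layer 2 (weathered basalt): t_2 = 9.96 × 0.19 / 1.380 = 1.371 d
Total t = Σ t_i = 1.562 days.

1.56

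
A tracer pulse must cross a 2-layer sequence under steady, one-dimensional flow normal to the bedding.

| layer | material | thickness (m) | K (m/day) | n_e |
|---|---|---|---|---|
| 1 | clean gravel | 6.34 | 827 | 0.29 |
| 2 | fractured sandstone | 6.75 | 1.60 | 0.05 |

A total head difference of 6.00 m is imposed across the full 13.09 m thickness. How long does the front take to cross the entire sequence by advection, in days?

With flow normal to the layers, continuity requires the same specific discharge q through every layer.
Σ(b_i/K_i) = 6.34/827 + 6.75/1.60 = 4.226 d.
q = Δh / Σ(b_i/K_i) = 6.00 / 4.226 = 1.420 m/day.
In each layer the seepage velocity is v_i = q/n_i, so the layer transit time is t_i = b_i·n_i / q:
  layer 1 (clean gravel): t_1 = 6.34 × 0.29 / 1.420 = 1.295 d
  layer 2 (fractured sandstone): t_2 = 6.75 × 0.05 / 1.420 = 0.2377 d
Total t = Σ t_i = 1.533 days.

1.53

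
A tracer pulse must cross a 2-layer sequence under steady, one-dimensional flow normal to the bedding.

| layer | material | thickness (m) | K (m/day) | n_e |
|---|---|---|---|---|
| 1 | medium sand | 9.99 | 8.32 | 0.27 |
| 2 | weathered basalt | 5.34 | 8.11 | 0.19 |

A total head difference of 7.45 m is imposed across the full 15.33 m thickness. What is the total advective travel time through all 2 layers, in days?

0.926

With flow normal to the layers, continuity requires the same specific discharge q through every layer.
Σ(b_i/K_i) = 9.99/8.32 + 5.34/8.11 = 1.859 d.
q = Δh / Σ(b_i/K_i) = 7.45 / 1.859 = 4.007 m/day.
In each layer the seepage velocity is v_i = q/n_i, so the layer transit time is t_i = b_i·n_i / q:
  layer 1 (medium sand): t_1 = 9.99 × 0.27 / 4.007 = 0.6731 d
  layer 2 (weathered basalt): t_2 = 5.34 × 0.19 / 4.007 = 0.2532 d
Total t = Σ t_i = 0.9263 days.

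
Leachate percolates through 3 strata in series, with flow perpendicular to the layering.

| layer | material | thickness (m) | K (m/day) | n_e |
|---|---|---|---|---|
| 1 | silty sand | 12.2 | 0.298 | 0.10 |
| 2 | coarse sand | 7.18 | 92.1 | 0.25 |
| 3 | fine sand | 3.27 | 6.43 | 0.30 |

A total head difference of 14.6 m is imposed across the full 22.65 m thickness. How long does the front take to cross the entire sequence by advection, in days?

11.4

With flow normal to the layers, continuity requires the same specific discharge q through every layer.
Σ(b_i/K_i) = 12.2/0.298 + 7.18/92.1 + 3.27/6.43 = 41.53 d.
q = Δh / Σ(b_i/K_i) = 14.6 / 41.53 = 0.3516 m/day.
In each layer the seepage velocity is v_i = q/n_i, so the layer transit time is t_i = b_i·n_i / q:
  layer 1 (silty sand): t_1 = 12.2 × 0.10 / 0.3516 = 3.470 d
  layer 2 (coarse sand): t_2 = 7.18 × 0.25 / 0.3516 = 5.105 d
  layer 3 (fine sand): t_3 = 3.27 × 0.30 / 0.3516 = 2.790 d
Total t = Σ t_i = 11.37 days.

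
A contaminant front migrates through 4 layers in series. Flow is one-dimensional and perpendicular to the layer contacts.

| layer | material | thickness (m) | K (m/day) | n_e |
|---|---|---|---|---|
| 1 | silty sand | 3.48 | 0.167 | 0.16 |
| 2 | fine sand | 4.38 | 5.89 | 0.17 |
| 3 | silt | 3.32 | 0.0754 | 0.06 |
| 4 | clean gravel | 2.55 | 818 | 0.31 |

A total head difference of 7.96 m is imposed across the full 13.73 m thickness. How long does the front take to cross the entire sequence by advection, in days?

18.9

With flow normal to the layers, continuity requires the same specific discharge q through every layer.
Σ(b_i/K_i) = 3.48/0.167 + 4.38/5.89 + 3.32/0.0754 + 2.55/818 = 65.62 d.
q = Δh / Σ(b_i/K_i) = 7.96 / 65.62 = 0.1213 m/day.
In each layer the seepage velocity is v_i = q/n_i, so the layer transit time is t_i = b_i·n_i / q:
  layer 1 (silty sand): t_1 = 3.48 × 0.16 / 0.1213 = 4.590 d
  layer 2 (fine sand): t_2 = 4.38 × 0.17 / 0.1213 = 6.138 d
  layer 3 (silt): t_3 = 3.32 × 0.06 / 0.1213 = 1.642 d
  layer 4 (clean gravel): t_4 = 2.55 × 0.31 / 0.1213 = 6.516 d
Total t = Σ t_i = 18.89 days.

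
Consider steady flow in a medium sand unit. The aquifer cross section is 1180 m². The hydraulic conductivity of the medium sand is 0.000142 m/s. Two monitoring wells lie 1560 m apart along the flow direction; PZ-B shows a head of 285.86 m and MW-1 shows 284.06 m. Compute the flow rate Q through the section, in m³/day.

16.7

Convert K: 0.000142 m/s × 86400 = 12.27 m/day.
Hydraulic gradient i = (285.86 − 284.06) / 1560 = 1.8 / 1560 = 0.001154.
Darcy's law: Q = K · A · i = 12.27 × 1180 × 0.001154 = 16.70 m³/day.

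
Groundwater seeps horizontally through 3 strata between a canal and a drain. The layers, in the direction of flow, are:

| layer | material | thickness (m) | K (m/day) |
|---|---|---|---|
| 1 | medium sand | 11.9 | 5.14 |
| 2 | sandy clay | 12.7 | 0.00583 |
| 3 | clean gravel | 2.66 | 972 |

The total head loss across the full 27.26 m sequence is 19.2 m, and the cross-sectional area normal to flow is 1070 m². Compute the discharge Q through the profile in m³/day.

Flow is perpendicular to layering, so the layers act in series and the equivalent K is the thickness-weighted harmonic mean.
Total thickness L = 11.9 + 12.7 + 2.66 = 27.26 m.
Σ(b_i/K_i) = 11.9/5.14 + 12.7/0.00583 + 2.66/972 = 2181 d.
K_eq = L / Σ(b_i/K_i) = 27.26 / 2181 = 0.01250 m/day.
Q = K_eq · A · (Δh/L) = 0.01250 × 1070 × (19.2/27.26) = 9.421 m³/day.

9.42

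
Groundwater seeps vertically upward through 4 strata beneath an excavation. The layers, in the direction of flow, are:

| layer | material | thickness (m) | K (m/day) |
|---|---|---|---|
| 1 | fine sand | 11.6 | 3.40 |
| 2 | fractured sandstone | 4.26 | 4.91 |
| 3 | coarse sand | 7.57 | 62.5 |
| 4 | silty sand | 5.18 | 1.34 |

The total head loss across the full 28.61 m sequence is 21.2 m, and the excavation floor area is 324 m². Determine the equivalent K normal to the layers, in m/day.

Flow is perpendicular to layering, so the layers act in series and the equivalent K is the thickness-weighted harmonic mean.
Total thickness L = 11.6 + 4.26 + 7.57 + 5.18 = 28.61 m.
Σ(b_i/K_i) = 11.6/3.40 + 4.26/4.91 + 7.57/62.5 + 5.18/1.34 = 8.266 d.
K_eq = L / Σ(b_i/K_i) = 28.61 / 8.266 = 3.461 m/day.

3.46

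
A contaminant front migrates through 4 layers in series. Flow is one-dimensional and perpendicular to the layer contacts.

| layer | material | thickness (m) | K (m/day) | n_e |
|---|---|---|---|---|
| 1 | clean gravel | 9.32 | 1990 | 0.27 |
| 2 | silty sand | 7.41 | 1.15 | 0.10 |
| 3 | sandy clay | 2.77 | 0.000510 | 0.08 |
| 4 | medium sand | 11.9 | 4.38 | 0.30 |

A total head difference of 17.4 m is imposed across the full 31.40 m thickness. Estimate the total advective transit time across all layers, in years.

6.03

With flow normal to the layers, continuity requires the same specific discharge q through every layer.
Σ(b_i/K_i) = 9.32/1990 + 7.41/1.15 + 2.77/0.000510 + 11.9/4.38 = 5441 d.
q = Δh / Σ(b_i/K_i) = 17.4 / 5441 = 0.003198 m/day.
In each layer the seepage velocity is v_i = q/n_i, so the layer transit time is t_i = b_i·n_i / q:
  layer 1 (clean gravel): t_1 = 9.32 × 0.27 / 0.003198 = 786.8 d
  layer 2 (silty sand): t_2 = 7.41 × 0.10 / 0.003198 = 231.7 d
  layer 3 (sandy clay): t_3 = 2.77 × 0.08 / 0.003198 = 69.29 d
  layer 4 (medium sand): t_4 = 11.9 × 0.30 / 0.003198 = 1116 d
Total t = Σ t_i = 2204 days = 6.034 years.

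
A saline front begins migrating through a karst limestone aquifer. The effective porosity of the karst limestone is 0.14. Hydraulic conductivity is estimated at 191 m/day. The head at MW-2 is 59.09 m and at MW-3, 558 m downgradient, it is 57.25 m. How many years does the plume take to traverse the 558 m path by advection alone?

0.340

Hydraulic gradient i = (59.09 − 57.25) / 558 = 1.84 / 558 = 0.003297.
Darcy flux q = K · i = 191.0 × 0.003297 = 0.6298 m/day.
Seepage velocity v = q / n_e = 0.6298 / 0.14 = 4.499 m/day.
Travel time t = L / v = 558 / 4.499 = 124.0 days = 0.3396 years.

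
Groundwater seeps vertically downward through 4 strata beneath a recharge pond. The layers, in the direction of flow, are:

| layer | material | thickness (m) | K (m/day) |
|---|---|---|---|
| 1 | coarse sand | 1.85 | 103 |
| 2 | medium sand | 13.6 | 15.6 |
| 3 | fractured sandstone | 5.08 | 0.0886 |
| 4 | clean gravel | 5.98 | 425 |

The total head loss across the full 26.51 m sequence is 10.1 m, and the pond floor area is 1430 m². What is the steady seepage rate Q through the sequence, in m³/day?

248

Flow is perpendicular to layering, so the layers act in series and the equivalent K is the thickness-weighted harmonic mean.
Total thickness L = 1.85 + 13.6 + 5.08 + 5.98 = 26.51 m.
Σ(b_i/K_i) = 1.85/103 + 13.6/15.6 + 5.08/0.0886 + 5.98/425 = 58.24 d.
K_eq = L / Σ(b_i/K_i) = 26.51 / 58.24 = 0.4552 m/day.
Q = K_eq · A · (Δh/L) = 0.4552 × 1430 × (10.1/26.51) = 248.0 m³/day.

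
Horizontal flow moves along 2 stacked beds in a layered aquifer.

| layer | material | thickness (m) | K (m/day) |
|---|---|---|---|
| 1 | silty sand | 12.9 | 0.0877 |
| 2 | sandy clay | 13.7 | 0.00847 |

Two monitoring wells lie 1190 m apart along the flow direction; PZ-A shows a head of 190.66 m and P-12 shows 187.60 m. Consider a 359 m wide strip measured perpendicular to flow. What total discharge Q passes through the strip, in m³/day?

Flow is parallel to layering, so each bed carries its own Darcy discharge and the transmissivities add.
Σ(K_i·b_i) = 0.0877×12.9 + 0.00847×13.7 = 1.247 m²/day.
Hydraulic gradient i = (190.66 − 187.60) / 1190 = 3.06 / 1190 = 0.002571.
Q = Σ(K_i·b_i) · W · i = 1.247 × 359 × 0.002571 = 1.151 m³/day.

1.15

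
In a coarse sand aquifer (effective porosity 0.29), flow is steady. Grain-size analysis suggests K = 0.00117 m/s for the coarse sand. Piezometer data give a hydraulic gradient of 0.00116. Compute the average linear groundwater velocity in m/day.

0.404

Convert K: 0.00117 m/s × 86400 = 101.1 m/day.
Hydraulic gradient i = 0.00116.
Darcy flux q = K · i = 101.1 × 0.001160 = 0.1173 m/day.
Seepage velocity v = q / n_e = 0.1173 / 0.29 = 0.4044 m/day.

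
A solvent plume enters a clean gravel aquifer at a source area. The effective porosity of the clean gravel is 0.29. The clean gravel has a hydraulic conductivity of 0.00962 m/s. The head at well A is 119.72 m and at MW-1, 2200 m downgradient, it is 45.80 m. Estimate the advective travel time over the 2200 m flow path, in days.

22.8

Convert K: 0.00962 m/s × 86400 = 831.2 m/day.
Hydraulic gradient i = (119.72 − 45.80) / 2200 = 73.92 / 2200 = 0.03360.
Darcy flux q = K · i = 831.2 × 0.03360 = 27.93 m/day.
Seepage velocity v = q / n_e = 27.93 / 0.29 = 96.30 m/day.
Travel time t = L / v = 2200 / 96.30 = 22.85 days.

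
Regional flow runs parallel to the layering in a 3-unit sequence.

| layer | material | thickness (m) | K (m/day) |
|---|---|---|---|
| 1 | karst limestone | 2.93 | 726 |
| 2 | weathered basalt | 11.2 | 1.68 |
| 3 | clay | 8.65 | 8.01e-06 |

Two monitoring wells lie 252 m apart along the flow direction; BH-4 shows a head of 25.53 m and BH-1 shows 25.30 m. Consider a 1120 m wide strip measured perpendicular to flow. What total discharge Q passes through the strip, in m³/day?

2190

Flow is parallel to layering, so each bed carries its own Darcy discharge and the transmissivities add.
Σ(K_i·b_i) = 726×2.93 + 1.68×11.2 + 8.01e-06×8.65 = 2146 m²/day.
Hydraulic gradient i = (25.53 − 25.30) / 252 = 0.23 / 252 = 0.0009127.
Q = Σ(K_i·b_i) · W · i = 2146 × 1120 × 0.0009127 = 2194 m³/day.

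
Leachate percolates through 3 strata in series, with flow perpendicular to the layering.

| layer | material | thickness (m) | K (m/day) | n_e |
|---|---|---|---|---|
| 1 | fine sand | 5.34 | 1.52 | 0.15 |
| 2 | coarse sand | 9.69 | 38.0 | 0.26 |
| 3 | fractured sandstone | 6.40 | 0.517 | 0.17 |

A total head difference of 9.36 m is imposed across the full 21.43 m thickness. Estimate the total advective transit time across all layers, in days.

7.61

With flow normal to the layers, continuity requires the same specific discharge q through every layer.
Σ(b_i/K_i) = 5.34/1.52 + 9.69/38.0 + 6.40/0.517 = 16.15 d.
q = Δh / Σ(b_i/K_i) = 9.36 / 16.15 = 0.5797 m/day.
In each layer the seepage velocity is v_i = q/n_i, so the layer transit time is t_i = b_i·n_i / q:
  layer 1 (fine sand): t_1 = 5.34 × 0.15 / 0.5797 = 1.382 d
  layer 2 (coarse sand): t_2 = 9.69 × 0.26 / 0.5797 = 4.346 d
  layer 3 (fractured sandstone): t_3 = 6.40 × 0.17 / 0.5797 = 1.877 d
Total t = Σ t_i = 7.605 days.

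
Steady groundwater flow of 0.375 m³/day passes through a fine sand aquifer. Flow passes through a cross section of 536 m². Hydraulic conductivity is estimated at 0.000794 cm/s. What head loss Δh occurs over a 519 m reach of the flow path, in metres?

Convert K: 0.000794 cm/s × 864 = 0.6860 m/day.
From Q = K·A·i, i = Q / (K·A) = 0.375 / (0.6860 × 536.0) = 0.001020.
Head loss Δh = i · L = 0.001020 × 519 = 0.5293 m.

0.529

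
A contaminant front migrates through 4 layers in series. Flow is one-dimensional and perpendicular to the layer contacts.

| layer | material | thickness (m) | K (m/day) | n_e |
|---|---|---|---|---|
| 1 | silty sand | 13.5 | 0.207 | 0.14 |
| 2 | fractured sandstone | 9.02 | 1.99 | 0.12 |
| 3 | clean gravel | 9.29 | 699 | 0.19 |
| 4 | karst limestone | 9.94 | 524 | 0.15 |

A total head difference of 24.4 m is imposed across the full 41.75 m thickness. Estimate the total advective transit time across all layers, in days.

17.8

With flow normal to the layers, continuity requires the same specific discharge q through every layer.
Σ(b_i/K_i) = 13.5/0.207 + 9.02/1.99 + 9.29/699 + 9.94/524 = 69.78 d.
q = Δh / Σ(b_i/K_i) = 24.4 / 69.78 = 0.3497 m/day.
In each layer the seepage velocity is v_i = q/n_i, so the layer transit time is t_i = b_i·n_i / q:
  layer 1 (silty sand): t_1 = 13.5 × 0.14 / 0.3497 = 5.405 d
  layer 2 (fractured sandstone): t_2 = 9.02 × 0.12 / 0.3497 = 3.096 d
  layer 3 (clean gravel): t_3 = 9.29 × 0.19 / 0.3497 = 5.048 d
  layer 4 (karst limestone): t_4 = 9.94 × 0.15 / 0.3497 = 4.264 d
Total t = Σ t_i = 17.81 days.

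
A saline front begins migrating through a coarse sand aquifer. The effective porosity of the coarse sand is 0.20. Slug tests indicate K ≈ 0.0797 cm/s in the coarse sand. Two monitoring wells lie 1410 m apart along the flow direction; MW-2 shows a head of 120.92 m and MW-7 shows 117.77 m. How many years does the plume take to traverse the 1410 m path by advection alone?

Convert K: 0.0797 cm/s × 864 = 68.86 m/day.
Hydraulic gradient i = (120.92 − 117.77) / 1410 = 3.15 / 1410 = 0.002234.
Darcy flux q = K · i = 68.86 × 0.002234 = 0.1538 m/day.
Seepage velocity v = q / n_e = 0.1538 / 0.20 = 0.7692 m/day.
Travel time t = L / v = 1410 / 0.7692 = 1833 days = 5.019 years.

5.02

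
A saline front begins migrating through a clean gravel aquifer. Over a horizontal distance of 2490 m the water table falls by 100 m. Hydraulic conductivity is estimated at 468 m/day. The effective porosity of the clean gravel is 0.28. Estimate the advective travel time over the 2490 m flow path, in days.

Hydraulic gradient i = Δh / L = 100 / 2490 = 0.04016.
Darcy flux q = K · i = 468.0 × 0.04016 = 18.80 m/day.
Seepage velocity v = q / n_e = 18.80 / 0.28 = 67.13 m/day.
Travel time t = L / v = 2490 / 67.13 = 37.09 days.

37.1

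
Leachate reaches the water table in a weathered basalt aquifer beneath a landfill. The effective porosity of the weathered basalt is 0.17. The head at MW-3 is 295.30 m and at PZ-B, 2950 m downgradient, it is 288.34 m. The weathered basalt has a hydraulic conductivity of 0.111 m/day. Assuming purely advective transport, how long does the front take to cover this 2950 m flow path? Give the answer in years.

Hydraulic gradient i = (295.30 − 288.34) / 2950 = 6.96 / 2950 = 0.002359.
Darcy flux q = K · i = 0.1110 × 0.002359 = 0.0002619 m/day.
Seepage velocity v = q / n_e = 0.0002619 / 0.17 = 0.001540 m/day.
Travel time t = L / v = 2950 / 0.001540 = 1.915e+06 days = 5243 years.

5240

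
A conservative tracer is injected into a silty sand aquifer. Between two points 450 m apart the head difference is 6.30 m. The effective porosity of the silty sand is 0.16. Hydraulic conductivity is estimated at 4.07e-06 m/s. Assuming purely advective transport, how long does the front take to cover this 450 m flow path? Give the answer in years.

40.0

Convert K: 4.07e-06 m/s × 86400 = 0.3516 m/day.
Hydraulic gradient i = Δh / L = 6.30 / 450 = 0.01400.
Darcy flux q = K · i = 0.3516 × 0.01400 = 0.004923 m/day.
Seepage velocity v = q / n_e = 0.004923 / 0.16 = 0.03077 m/day.
Travel time t = L / v = 450 / 0.03077 = 14625 days = 40.04 years.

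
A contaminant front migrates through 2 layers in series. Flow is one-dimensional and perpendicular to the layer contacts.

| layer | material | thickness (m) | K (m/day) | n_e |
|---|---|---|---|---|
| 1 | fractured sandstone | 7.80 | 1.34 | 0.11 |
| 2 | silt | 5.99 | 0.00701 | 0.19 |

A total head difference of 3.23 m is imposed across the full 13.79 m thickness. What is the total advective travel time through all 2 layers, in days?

532

With flow normal to the layers, continuity requires the same specific discharge q through every layer.
Σ(b_i/K_i) = 7.80/1.34 + 5.99/0.00701 = 860.3 d.
q = Δh / Σ(b_i/K_i) = 3.23 / 860.3 = 0.003754 m/day.
In each layer the seepage velocity is v_i = q/n_i, so the layer transit time is t_i = b_i·n_i / q:
  layer 1 (fractured sandstone): t_1 = 7.80 × 0.11 / 0.003754 = 228.5 d
  layer 2 (silt): t_2 = 5.99 × 0.19 / 0.003754 = 303.1 d
Total t = Σ t_i = 531.7 days.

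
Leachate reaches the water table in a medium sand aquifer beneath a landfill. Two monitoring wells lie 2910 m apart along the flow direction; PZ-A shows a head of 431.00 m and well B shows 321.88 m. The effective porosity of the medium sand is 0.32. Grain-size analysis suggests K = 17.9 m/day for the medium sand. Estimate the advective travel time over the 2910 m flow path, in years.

Hydraulic gradient i = (431.00 − 321.88) / 2910 = 109.12 / 2910 = 0.03750.
Darcy flux q = K · i = 17.90 × 0.03750 = 0.6712 m/day.
Seepage velocity v = q / n_e = 0.6712 / 0.32 = 2.098 m/day.
Travel time t = L / v = 2910 / 2.098 = 1387 days = 3.798 years.

3.80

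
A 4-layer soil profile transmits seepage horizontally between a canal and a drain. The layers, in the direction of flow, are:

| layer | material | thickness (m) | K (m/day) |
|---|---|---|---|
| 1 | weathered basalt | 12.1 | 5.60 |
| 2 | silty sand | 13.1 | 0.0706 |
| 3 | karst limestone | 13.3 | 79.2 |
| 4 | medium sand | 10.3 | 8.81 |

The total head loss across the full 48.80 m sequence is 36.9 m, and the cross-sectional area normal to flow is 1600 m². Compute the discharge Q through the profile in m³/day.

312

Flow is perpendicular to layering, so the layers act in series and the equivalent K is the thickness-weighted harmonic mean.
Total thickness L = 12.1 + 13.1 + 13.3 + 10.3 = 48.80 m.
Σ(b_i/K_i) = 12.1/5.60 + 13.1/0.0706 + 13.3/79.2 + 10.3/8.81 = 189.1 d.
K_eq = L / Σ(b_i/K_i) = 48.80 / 189.1 = 0.2581 m/day.
Q = K_eq · A · (Δh/L) = 0.2581 × 1600 × (36.9/48.80) = 312.3 m³/day.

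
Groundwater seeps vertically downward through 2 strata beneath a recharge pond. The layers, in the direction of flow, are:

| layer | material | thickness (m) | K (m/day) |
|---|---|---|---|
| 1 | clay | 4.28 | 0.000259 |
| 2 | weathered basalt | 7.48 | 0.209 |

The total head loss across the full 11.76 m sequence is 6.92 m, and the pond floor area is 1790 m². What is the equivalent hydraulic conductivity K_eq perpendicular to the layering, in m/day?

0.000710

Flow is perpendicular to layering, so the layers act in series and the equivalent K is the thickness-weighted harmonic mean.
Total thickness L = 4.28 + 7.48 = 11.76 m.
Σ(b_i/K_i) = 4.28/0.000259 + 7.48/0.209 = 16561 d.
K_eq = L / Σ(b_i/K_i) = 11.76 / 16561 = 0.0007101 m/day.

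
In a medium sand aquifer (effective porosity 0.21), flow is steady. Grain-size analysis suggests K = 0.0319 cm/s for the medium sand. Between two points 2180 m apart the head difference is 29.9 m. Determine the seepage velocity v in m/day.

1.80

Convert K: 0.0319 cm/s × 864 = 27.56 m/day.
Hydraulic gradient i = Δh / L = 29.9 / 2180 = 0.01372.
Darcy flux q = K · i = 27.56 × 0.01372 = 0.3780 m/day.
Seepage velocity v = q / n_e = 0.3780 / 0.21 = 1.800 m/day.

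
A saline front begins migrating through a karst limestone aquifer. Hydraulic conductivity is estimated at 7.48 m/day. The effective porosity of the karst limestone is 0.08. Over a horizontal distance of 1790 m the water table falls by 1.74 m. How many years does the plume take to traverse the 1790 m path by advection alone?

53.9

Hydraulic gradient i = Δh / L = 1.74 / 1790 = 0.0009721.
Darcy flux q = K · i = 7.480 × 0.0009721 = 0.007271 m/day.
Seepage velocity v = q / n_e = 0.007271 / 0.08 = 0.09089 m/day.
Travel time t = L / v = 1790 / 0.09089 = 19695 days = 53.92 years.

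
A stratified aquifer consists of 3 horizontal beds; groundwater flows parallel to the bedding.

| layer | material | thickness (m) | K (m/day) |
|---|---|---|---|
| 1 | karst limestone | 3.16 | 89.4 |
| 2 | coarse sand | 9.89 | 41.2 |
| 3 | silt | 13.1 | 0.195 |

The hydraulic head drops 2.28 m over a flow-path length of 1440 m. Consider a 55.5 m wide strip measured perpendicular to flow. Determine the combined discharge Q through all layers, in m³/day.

Flow is parallel to layering, so each bed carries its own Darcy discharge and the transmissivities add.
Σ(K_i·b_i) = 89.4×3.16 + 41.2×9.89 + 0.195×13.1 = 692.5 m²/day.
Hydraulic gradient i = Δh / L = 2.28 / 1440 = 0.001583.
Q = Σ(K_i·b_i) · W · i = 692.5 × 55.5 × 0.001583 = 60.86 m³/day.

60.9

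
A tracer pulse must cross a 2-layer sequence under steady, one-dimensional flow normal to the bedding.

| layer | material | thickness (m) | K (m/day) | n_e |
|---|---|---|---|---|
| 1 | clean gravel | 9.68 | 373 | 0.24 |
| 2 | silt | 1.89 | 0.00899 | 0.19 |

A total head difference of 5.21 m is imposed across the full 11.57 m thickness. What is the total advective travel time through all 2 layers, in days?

108

With flow normal to the layers, continuity requires the same specific discharge q through every layer.
Σ(b_i/K_i) = 9.68/373 + 1.89/0.00899 = 210.3 d.
q = Δh / Σ(b_i/K_i) = 5.21 / 210.3 = 0.02478 m/day.
In each layer the seepage velocity is v_i = q/n_i, so the layer transit time is t_i = b_i·n_i / q:
  layer 1 (clean gravel): t_1 = 9.68 × 0.24 / 0.02478 = 93.76 d
  layer 2 (silt): t_2 = 1.89 × 0.19 / 0.02478 = 14.49 d
Total t = Σ t_i = 108.2 days.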